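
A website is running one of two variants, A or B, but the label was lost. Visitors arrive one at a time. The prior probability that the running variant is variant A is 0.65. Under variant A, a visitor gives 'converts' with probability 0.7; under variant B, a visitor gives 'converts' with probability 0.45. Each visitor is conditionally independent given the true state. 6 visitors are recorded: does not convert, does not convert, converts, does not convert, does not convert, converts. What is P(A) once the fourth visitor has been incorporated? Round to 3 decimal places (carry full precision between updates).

After 'does not convert': P(A) = 0.3·0.6500 / (0.3·0.6500 + 0.55·0.3500) ≈ 0.5032
After 'does not convert': P(A) = 0.3·0.5032 / (0.3·0.5032 + 0.55·0.4968) ≈ 0.3559
After 'converts': P(A) = 0.7·0.3559 / (0.7·0.3559 + 0.45·0.6441) ≈ 0.4622
After 'does not convert': P(A) = 0.3·0.4622 / (0.3·0.4622 + 0.55·0.5378) ≈ 0.3192

0.319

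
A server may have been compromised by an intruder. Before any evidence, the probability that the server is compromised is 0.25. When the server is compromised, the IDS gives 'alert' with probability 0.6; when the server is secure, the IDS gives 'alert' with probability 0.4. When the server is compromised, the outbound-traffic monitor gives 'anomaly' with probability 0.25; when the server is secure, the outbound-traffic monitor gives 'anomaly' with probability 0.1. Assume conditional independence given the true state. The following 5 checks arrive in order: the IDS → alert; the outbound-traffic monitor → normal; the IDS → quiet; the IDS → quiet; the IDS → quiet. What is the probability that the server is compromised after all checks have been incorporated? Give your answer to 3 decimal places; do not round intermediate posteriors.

After the IDS='alert': P(compromised) = 0.6·0.2500 / (0.6·0.2500 + 0.4·0.7500) ≈ 0.3333
After the outbound-traffic monitor='normal': P(compromised) = 0.75·0.3333 / (0.75·0.3333 + 0.9·0.6667) ≈ 0.2941
After the IDS='quiet': P(compromised) = 0.4·0.2941 / (0.4·0.2941 + 0.6·0.7059) ≈ 0.2174
After the IDS='quiet': P(compromised) = 0.4·0.2174 / (0.4·0.2174 + 0.6·0.7826) ≈ 0.1562
After the IDS='quiet': P(compromised) = 0.4·0.1562 / (0.4·0.1562 + 0.6·0.8438) ≈ 0.1099

0.110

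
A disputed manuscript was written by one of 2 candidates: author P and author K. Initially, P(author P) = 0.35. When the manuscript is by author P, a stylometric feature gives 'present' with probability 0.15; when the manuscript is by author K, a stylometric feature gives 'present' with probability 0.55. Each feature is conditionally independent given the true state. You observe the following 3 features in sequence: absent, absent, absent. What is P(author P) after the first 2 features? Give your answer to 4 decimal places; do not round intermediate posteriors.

0.6577

After 'absent': P(author P) = 0.85·0.3500 / (0.85·0.3500 + 0.45·0.6500) ≈ 0.5042
After 'absent': P(author P) = 0.85·0.5042 / (0.85·0.5042 + 0.45·0.4958) ≈ 0.6577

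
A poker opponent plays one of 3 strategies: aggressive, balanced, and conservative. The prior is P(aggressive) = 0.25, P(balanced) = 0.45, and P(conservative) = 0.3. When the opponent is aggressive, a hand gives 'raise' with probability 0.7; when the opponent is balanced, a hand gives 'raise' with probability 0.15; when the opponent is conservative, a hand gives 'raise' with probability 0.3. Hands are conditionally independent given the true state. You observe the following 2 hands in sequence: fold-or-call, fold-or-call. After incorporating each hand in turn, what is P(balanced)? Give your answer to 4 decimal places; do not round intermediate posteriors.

After 'fold-or-call': normaliser = 0.3·0.2500 + 0.85·0.4500 + 0.7·0.3000; P(aggressive) ≈ 0.1124, P(balanced) ≈ 0.5730, P(conservative) ≈ 0.3146
After 'fold-or-call': normaliser = 0.3·0.1124 + 0.85·0.5730 + 0.7·0.3146; P(aggressive) ≈ 0.0455, P(balanced) ≈ 0.6573, P(conservative) ≈ 0.2972

0.6573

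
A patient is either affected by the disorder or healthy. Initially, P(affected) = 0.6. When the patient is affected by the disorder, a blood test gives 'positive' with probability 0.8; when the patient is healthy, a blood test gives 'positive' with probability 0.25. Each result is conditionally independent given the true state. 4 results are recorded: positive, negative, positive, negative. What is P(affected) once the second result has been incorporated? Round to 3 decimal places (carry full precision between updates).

After 'positive': P(affected) = 0.8·0.6000 / (0.8·0.6000 + 0.25·0.4000) ≈ 0.8276
After 'negative': P(affected) = 0.2·0.8276 / (0.2·0.8276 + 0.75·0.1724) ≈ 0.5614

0.561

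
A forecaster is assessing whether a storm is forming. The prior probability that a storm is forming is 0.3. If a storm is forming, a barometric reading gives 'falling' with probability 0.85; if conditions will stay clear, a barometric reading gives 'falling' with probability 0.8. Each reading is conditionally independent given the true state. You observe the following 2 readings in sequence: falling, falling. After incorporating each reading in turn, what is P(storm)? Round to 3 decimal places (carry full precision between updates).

After 'falling': P(storm) = 0.85·0.3000 / (0.85·0.3000 + 0.8·0.7000) ≈ 0.3129
After 'falling': P(storm) = 0.85·0.3129 / (0.85·0.3129 + 0.8·0.6871) ≈ 0.3261

0.326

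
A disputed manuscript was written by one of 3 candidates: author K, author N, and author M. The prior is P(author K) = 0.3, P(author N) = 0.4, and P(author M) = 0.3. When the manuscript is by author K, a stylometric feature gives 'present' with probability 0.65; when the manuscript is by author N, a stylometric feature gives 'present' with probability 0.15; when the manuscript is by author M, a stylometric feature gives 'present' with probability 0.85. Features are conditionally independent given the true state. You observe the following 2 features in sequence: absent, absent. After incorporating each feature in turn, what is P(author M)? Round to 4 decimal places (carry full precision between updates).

Apply Bayes' rule sequentially, carrying P(author M) forward.
After 'absent': normaliser = 0.35·0.3000 + 0.85·0.4000 + 0.15·0.3000; P(author K) ≈ 0.2143, P(author N) ≈ 0.6939, P(author M) ≈ 0.0918
After 'absent': normaliser = 0.35·0.2143 + 0.85·0.6939 + 0.15·0.0918; P(author K) ≈ 0.1105, P(author N) ≈ 0.8692, P(author M) ≈ 0.0203

0.0203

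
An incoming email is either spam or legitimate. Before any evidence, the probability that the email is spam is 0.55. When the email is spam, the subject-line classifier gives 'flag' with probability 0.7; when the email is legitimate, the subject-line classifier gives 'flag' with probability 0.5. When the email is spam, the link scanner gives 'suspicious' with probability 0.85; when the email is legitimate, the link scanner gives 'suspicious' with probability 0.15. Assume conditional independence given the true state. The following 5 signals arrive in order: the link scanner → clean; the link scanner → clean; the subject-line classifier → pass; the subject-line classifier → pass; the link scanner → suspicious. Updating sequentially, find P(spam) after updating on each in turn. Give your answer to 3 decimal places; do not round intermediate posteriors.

Apply Bayes' rule sequentially, carrying P(spam) forward.
After the link scanner='clean': P(spam) = 0.15·0.5500 / (0.15·0.5500 + 0.85·0.4500) ≈ 0.1774
After the link scanner='clean': P(spam) = 0.15·0.1774 / (0.15·0.1774 + 0.85·0.8226) ≈ 0.0367
After the subject-line classifier='pass': P(spam) = 0.3·0.0367 / (0.3·0.0367 + 0.5·0.9633) ≈ 0.0223
After the subject-line classifier='pass': P(spam) = 0.3·0.0223 / (0.3·0.0223 + 0.5·0.9777) ≈ 0.0135
After the link scanner='suspicious': P(spam) = 0.85·0.0135 / (0.85·0.0135 + 0.15·0.9865) ≈ 0.0721

0.072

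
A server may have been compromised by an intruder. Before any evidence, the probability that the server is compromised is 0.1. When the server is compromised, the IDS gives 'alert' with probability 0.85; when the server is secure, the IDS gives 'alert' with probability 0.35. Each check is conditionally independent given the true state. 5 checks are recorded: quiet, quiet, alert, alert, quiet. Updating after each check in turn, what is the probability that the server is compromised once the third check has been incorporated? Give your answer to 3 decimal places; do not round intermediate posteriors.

After 'quiet': P(compromised) = 0.15·0.1000 / (0.15·0.1000 + 0.65·0.9000) ≈ 0.0250
After 'quiet': P(compromised) = 0.15·0.0250 / (0.15·0.0250 + 0.65·0.9750) ≈ 0.0059
After 'alert': P(compromised) = 0.85·0.0059 / (0.85·0.0059 + 0.35·0.9941) ≈ 0.0142

0.014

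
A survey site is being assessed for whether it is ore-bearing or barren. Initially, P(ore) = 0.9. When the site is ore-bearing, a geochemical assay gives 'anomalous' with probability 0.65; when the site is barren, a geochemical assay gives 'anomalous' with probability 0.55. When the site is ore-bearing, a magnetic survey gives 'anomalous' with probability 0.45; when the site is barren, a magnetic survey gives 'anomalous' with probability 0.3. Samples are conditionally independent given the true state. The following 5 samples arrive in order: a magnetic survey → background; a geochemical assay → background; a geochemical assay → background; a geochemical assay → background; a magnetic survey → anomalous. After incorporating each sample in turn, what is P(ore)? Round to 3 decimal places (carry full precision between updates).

0.833

After a magnetic survey='background': P(ore) = 0.55·0.9000 / (0.55·0.9000 + 0.7·0.1000) ≈ 0.8761
After a geochemical assay='background': P(ore) = 0.35·0.8761 / (0.35·0.8761 + 0.45·0.1239) ≈ 0.8462
After a geochemical assay='background': P(ore) = 0.35·0.8462 / (0.35·0.8462 + 0.45·0.1538) ≈ 0.8105
After a geochemical assay='background': P(ore) = 0.35·0.8105 / (0.35·0.8105 + 0.45·0.1895) ≈ 0.7689
After a magnetic survey='anomalous': P(ore) = 0.45·0.7689 / (0.45·0.7689 + 0.3·0.2311) ≈ 0.8331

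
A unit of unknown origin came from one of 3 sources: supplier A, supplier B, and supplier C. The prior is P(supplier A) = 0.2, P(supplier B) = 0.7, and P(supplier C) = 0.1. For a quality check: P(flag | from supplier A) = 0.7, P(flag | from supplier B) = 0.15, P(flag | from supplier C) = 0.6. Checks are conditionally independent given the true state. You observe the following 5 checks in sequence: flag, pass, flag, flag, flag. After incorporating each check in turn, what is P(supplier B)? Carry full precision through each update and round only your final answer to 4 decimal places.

After 'flag': normaliser = 0.7·0.2000 + 0.15·0.7000 + 0.6·0.1000; P(supplier A) ≈ 0.4590, P(supplier B) ≈ 0.3443, P(supplier C) ≈ 0.1967
After 'pass': normaliser = 0.3·0.4590 + 0.85·0.3443 + 0.4·0.1967; P(supplier A) ≈ 0.2705, P(supplier B) ≈ 0.5749, P(supplier C) ≈ 0.1546
After 'flag': normaliser = 0.7·0.2705 + 0.15·0.5749 + 0.6·0.1546; P(supplier A) ≈ 0.5141, P(supplier B) ≈ 0.2341, P(supplier C) ≈ 0.2518
After 'flag': normaliser = 0.7·0.5141 + 0.15·0.2341 + 0.6·0.2518; P(supplier A) ≈ 0.6590, P(supplier B) ≈ 0.0643, P(supplier C) ≈ 0.2767
After 'flag': normaliser = 0.7·0.6590 + 0.15·0.0643 + 0.6·0.2767; P(supplier A) ≈ 0.7242, P(supplier B) ≈ 0.0151, P(supplier C) ≈ 0.2606

0.0151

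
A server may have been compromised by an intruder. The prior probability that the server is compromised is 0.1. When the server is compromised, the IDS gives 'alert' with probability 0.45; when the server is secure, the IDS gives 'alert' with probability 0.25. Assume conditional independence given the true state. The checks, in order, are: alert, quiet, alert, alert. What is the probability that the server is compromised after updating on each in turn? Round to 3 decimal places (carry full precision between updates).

After 'alert': P(compromised) = 0.45·0.1000 / (0.45·0.1000 + 0.25·0.9000) ≈ 0.1667
After 'quiet': P(compromised) = 0.55·0.1667 / (0.55·0.1667 + 0.75·0.8333) ≈ 0.1279
After 'alert': P(compromised) = 0.45·0.1279 / (0.45·0.1279 + 0.25·0.8721) ≈ 0.2089
After 'alert': P(compromised) = 0.45·0.2089 / (0.45·0.2089 + 0.25·0.7911) ≈ 0.3221

0.322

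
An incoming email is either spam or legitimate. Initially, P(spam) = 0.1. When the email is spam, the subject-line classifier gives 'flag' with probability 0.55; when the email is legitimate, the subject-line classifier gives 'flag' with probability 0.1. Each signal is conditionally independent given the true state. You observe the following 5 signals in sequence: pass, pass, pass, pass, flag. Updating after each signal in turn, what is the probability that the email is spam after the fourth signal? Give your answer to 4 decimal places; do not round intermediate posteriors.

0.0069

After 'pass': P(spam) = 0.45·0.1000 / (0.45·0.1000 + 0.9·0.9000) ≈ 0.0526
After 'pass': P(spam) = 0.45·0.0526 / (0.45·0.0526 + 0.9·0.9474) ≈ 0.0270
After 'pass': P(spam) = 0.45·0.0270 / (0.45·0.0270 + 0.9·0.9730) ≈ 0.0137
After 'pass': P(spam) = 0.45·0.0137 / (0.45·0.0137 + 0.9·0.9863) ≈ 0.0069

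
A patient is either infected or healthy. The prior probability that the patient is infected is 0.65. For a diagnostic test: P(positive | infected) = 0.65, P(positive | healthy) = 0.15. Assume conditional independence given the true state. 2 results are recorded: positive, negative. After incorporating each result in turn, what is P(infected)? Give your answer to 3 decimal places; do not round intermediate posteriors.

After 'positive': P(infected) = 0.65·0.6500 / (0.65·0.6500 + 0.15·0.3500) ≈ 0.8895
After 'negative': P(infected) = 0.35·0.8895 / (0.35·0.8895 + 0.85·0.1105) ≈ 0.7682

0.768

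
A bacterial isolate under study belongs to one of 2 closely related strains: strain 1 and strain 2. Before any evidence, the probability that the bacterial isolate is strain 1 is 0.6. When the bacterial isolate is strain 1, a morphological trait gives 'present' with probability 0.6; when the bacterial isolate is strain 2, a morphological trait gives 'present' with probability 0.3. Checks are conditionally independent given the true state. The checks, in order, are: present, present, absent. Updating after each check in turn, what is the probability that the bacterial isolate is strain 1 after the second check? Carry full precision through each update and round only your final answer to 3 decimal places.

0.857

Apply Bayes' rule sequentially, carrying P(strain 1) forward.
After 'present': P(strain 1) = 0.6·0.6000 / (0.6·0.6000 + 0.3·0.4000) ≈ 0.7500
After 'present': P(strain 1) = 0.6·0.7500 / (0.6·0.7500 + 0.3·0.2500) ≈ 0.8571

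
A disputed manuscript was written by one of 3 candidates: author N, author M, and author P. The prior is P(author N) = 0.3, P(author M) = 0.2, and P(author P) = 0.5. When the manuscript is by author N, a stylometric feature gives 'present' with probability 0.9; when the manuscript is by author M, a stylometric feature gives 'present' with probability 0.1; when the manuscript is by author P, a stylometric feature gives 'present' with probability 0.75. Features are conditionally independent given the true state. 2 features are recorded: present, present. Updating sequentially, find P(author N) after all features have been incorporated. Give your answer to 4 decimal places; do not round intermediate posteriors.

Each posterior becomes the prior for the next update.
After 'present': normaliser = 0.9·0.3000 + 0.1·0.2000 + 0.75·0.5000; P(author N) ≈ 0.4060, P(author M) ≈ 0.0301, P(author P) ≈ 0.5639
After 'present': normaliser = 0.9·0.4060 + 0.1·0.0301 + 0.75·0.5639; P(author N) ≈ 0.4618, P(author M) ≈ 0.0038, P(author P) ≈ 0.5344

0.4618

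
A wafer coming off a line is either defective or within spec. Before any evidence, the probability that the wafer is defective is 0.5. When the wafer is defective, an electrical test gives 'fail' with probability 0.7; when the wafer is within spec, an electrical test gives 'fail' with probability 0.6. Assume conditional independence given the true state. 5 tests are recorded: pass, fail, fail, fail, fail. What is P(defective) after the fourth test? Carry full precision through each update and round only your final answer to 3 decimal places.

0.544

After 'pass': P(defective) = 0.3·0.5000 / (0.3·0.5000 + 0.4·0.5000) ≈ 0.4286
After 'fail': P(defective) = 0.7·0.4286 / (0.7·0.4286 + 0.6·0.5714) ≈ 0.4667
After 'fail': P(defective) = 0.7·0.4667 / (0.7·0.4667 + 0.6·0.5333) ≈ 0.5052
After 'fail': P(defective) = 0.7·0.5052 / (0.7·0.5052 + 0.6·0.4948) ≈ 0.5436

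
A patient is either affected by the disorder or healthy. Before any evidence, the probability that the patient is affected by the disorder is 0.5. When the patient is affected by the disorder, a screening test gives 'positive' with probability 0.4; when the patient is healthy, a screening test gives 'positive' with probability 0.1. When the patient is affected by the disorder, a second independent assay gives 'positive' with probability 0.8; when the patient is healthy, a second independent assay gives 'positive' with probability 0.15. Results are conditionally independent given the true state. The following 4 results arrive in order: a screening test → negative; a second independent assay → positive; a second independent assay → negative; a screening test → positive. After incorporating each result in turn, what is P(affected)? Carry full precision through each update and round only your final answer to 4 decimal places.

0.7699

Apply Bayes' rule sequentially, carrying P(affected) forward.
After a screening test='negative': P(affected) = 0.6·0.5000 / (0.6·0.5000 + 0.9·0.5000) ≈ 0.4000
After a second independent assay='positive': P(affected) = 0.8·0.4000 / (0.8·0.4000 + 0.15·0.6000) ≈ 0.7805
After a second independent assay='negative': P(affected) = 0.2·0.7805 / (0.2·0.7805 + 0.85·0.2195) ≈ 0.4555
After a screening test='positive': P(affected) = 0.4·0.4555 / (0.4·0.4555 + 0.1·0.5445) ≈ 0.7699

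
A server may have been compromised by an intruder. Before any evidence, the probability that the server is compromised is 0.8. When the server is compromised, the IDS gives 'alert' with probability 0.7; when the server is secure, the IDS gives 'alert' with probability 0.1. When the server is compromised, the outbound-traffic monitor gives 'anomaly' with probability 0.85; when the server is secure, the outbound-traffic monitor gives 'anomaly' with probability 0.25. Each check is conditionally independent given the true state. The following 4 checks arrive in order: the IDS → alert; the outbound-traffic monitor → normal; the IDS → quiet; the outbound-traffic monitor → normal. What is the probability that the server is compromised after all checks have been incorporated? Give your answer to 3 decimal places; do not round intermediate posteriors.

0.272

After the IDS='alert': P(compromised) = 0.7·0.8000 / (0.7·0.8000 + 0.1·0.2000) ≈ 0.9655
After the outbound-traffic monitor='normal': P(compromised) = 0.15·0.9655 / (0.15·0.9655 + 0.75·0.0345) ≈ 0.8485
After the IDS='quiet': P(compromised) = 0.3·0.8485 / (0.3·0.8485 + 0.9·0.1515) ≈ 0.6512
After the outbound-traffic monitor='normal': P(compromised) = 0.15·0.6512 / (0.15·0.6512 + 0.75·0.3488) ≈ 0.2718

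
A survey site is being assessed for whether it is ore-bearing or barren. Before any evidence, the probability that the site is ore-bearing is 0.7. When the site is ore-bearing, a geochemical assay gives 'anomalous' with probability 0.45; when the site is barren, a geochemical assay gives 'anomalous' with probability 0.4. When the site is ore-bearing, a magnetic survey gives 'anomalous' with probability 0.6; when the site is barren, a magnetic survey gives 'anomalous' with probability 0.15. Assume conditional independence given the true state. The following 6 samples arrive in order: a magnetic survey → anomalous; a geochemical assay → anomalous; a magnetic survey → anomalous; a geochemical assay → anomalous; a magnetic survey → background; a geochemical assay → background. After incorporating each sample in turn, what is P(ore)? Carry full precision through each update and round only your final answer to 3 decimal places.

After a magnetic survey='anomalous': P(ore) = 0.6·0.7000 / (0.6·0.7000 + 0.15·0.3000) ≈ 0.9032
After a geochemical assay='anomalous': P(ore) = 0.45·0.9032 / (0.45·0.9032 + 0.4·0.0968) ≈ 0.9130
After a magnetic survey='anomalous': P(ore) = 0.6·0.9130 / (0.6·0.9130 + 0.15·0.0870) ≈ 0.9767
After a geochemical assay='anomalous': P(ore) = 0.45·0.9767 / (0.45·0.9767 + 0.4·0.0233) ≈ 0.9793
After a magnetic survey='background': P(ore) = 0.4·0.9793 / (0.4·0.9793 + 0.85·0.0207) ≈ 0.9570
After a geochemical assay='background': P(ore) = 0.55·0.9570 / (0.55·0.9570 + 0.6·0.0430) ≈ 0.9532

0.953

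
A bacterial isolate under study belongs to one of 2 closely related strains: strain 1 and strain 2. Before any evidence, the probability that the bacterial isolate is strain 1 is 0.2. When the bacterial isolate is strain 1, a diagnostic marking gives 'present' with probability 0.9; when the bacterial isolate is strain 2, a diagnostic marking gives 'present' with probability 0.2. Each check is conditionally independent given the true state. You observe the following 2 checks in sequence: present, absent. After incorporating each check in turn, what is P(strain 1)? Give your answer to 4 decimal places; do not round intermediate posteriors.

0.1233

After 'present': P(strain 1) = 0.9·0.2000 / (0.9·0.2000 + 0.2·0.8000) ≈ 0.5294
After 'absent': P(strain 1) = 0.1·0.5294 / (0.1·0.5294 + 0.8·0.4706) ≈ 0.1233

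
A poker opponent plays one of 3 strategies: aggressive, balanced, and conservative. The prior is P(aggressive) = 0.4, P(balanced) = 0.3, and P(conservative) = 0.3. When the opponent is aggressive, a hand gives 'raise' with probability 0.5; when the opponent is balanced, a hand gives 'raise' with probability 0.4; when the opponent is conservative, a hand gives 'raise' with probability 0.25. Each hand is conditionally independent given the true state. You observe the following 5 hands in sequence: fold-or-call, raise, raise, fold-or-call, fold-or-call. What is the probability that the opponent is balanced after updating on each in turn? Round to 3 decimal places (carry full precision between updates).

After 'fold-or-call': normaliser = 0.5·0.4000 + 0.6·0.3000 + 0.75·0.3000; P(aggressive) ≈ 0.3306, P(balanced) ≈ 0.2975, P(conservative) ≈ 0.3719
After 'raise': normaliser = 0.5·0.3306 + 0.4·0.2975 + 0.25·0.3719; P(aggressive) ≈ 0.4381, P(balanced) ≈ 0.3154, P(conservative) ≈ 0.2464
After 'raise': normaliser = 0.5·0.4381 + 0.4·0.3154 + 0.25·0.2464; P(aggressive) ≈ 0.5384, P(balanced) ≈ 0.3101, P(conservative) ≈ 0.1514
After 'fold-or-call': normaliser = 0.5·0.5384 + 0.6·0.3101 + 0.75·0.1514; P(aggressive) ≈ 0.4732, P(balanced) ≈ 0.3271, P(conservative) ≈ 0.1996
After 'fold-or-call': normaliser = 0.5·0.4732 + 0.6·0.3271 + 0.75·0.1996; P(aggressive) ≈ 0.4061, P(balanced) ≈ 0.3369, P(conservative) ≈ 0.2570

0.337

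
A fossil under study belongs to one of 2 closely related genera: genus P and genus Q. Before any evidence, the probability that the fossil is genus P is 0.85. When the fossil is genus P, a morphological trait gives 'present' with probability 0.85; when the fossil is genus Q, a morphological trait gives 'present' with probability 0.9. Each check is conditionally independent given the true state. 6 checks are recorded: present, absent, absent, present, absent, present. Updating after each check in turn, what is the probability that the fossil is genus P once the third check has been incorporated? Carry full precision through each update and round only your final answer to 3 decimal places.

After 'present': P(genus P) = 0.85·0.8500 / (0.85·0.8500 + 0.9·0.1500) ≈ 0.8426
After 'absent': P(genus P) = 0.15·0.8426 / (0.15·0.8426 + 0.1·0.1574) ≈ 0.8892
After 'absent': P(genus P) = 0.15·0.8892 / (0.15·0.8892 + 0.1·0.1108) ≈ 0.9233

0.923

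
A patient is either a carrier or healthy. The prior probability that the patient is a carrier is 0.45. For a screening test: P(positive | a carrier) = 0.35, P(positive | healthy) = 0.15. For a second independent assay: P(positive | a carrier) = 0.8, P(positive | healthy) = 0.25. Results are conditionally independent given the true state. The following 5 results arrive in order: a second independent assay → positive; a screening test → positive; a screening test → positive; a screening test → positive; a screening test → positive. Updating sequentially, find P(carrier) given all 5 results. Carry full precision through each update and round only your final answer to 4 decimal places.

0.9873

Each posterior becomes the prior for the next update.
After a second independent assay='positive': P(carrier) = 0.8·0.4500 / (0.8·0.4500 + 0.25·0.5500) ≈ 0.7236
After a screening test='positive': P(carrier) = 0.35·0.7236 / (0.35·0.7236 + 0.15·0.2764) ≈ 0.8593
After a screening test='positive': P(carrier) = 0.35·0.8593 / (0.35·0.8593 + 0.15·0.1407) ≈ 0.9344
After a screening test='positive': P(carrier) = 0.35·0.9344 / (0.35·0.9344 + 0.15·0.0656) ≈ 0.9708
After a screening test='positive': P(carrier) = 0.35·0.9708 / (0.35·0.9708 + 0.15·0.0292) ≈ 0.9873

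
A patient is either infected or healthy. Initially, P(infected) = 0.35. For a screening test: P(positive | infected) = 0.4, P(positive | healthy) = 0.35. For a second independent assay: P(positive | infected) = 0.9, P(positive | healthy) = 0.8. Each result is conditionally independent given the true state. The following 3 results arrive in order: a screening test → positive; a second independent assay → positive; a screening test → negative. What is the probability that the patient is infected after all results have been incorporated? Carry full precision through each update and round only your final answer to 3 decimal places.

0.390

Apply Bayes' rule sequentially, carrying P(infected) forward.
After a screening test='positive': P(infected) = 0.4·0.3500 / (0.4·0.3500 + 0.35·0.6500) ≈ 0.3810
After a second independent assay='positive': P(infected) = 0.9·0.3810 / (0.9·0.3810 + 0.8·0.6190) ≈ 0.4091
After a screening test='negative': P(infected) = 0.6·0.4091 / (0.6·0.4091 + 0.65·0.5909) ≈ 0.3899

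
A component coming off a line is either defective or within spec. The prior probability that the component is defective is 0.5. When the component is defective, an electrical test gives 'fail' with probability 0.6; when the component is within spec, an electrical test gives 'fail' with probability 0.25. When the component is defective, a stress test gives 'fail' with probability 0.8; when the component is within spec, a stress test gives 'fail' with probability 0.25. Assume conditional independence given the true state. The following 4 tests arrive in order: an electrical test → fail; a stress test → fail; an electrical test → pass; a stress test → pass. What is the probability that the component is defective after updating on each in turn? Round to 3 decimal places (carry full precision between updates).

Each posterior becomes the prior for the next update.
After an electrical test='fail': P(defective) = 0.6·0.5000 / (0.6·0.5000 + 0.25·0.5000) ≈ 0.7059
After a stress test='fail': P(defective) = 0.8·0.7059 / (0.8·0.7059 + 0.25·0.2941) ≈ 0.8848
After an electrical test='pass': P(defective) = 0.4·0.8848 / (0.4·0.8848 + 0.75·0.1152) ≈ 0.8038
After a stress test='pass': P(defective) = 0.2·0.8038 / (0.2·0.8038 + 0.75·0.1962) ≈ 0.5220

0.522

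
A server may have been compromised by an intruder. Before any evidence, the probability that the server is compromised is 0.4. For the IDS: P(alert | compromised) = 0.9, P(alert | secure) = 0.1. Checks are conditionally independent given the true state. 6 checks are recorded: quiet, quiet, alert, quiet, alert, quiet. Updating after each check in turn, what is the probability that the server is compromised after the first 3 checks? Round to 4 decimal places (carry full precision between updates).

After 'quiet': P(compromised) = 0.1·0.4000 / (0.1·0.4000 + 0.9·0.6000) ≈ 0.0690
After 'quiet': P(compromised) = 0.1·0.0690 / (0.1·0.0690 + 0.9·0.9310) ≈ 0.0082
After 'alert': P(compromised) = 0.9·0.0082 / (0.9·0.0082 + 0.1·0.9918) ≈ 0.0690

0.0690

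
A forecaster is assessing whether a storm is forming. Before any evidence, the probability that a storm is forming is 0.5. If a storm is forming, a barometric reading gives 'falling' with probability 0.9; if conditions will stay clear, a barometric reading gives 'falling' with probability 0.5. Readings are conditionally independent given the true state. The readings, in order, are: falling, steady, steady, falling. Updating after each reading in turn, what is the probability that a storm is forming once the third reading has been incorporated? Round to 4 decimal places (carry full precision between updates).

After 'falling': P(storm) = 0.9·0.5000 / (0.9·0.5000 + 0.5·0.5000) ≈ 0.6429
After 'steady': P(storm) = 0.1·0.6429 / (0.1·0.6429 + 0.5·0.3571) ≈ 0.2647
After 'steady': P(storm) = 0.1·0.2647 / (0.1·0.2647 + 0.5·0.7353) ≈ 0.0672

0.0672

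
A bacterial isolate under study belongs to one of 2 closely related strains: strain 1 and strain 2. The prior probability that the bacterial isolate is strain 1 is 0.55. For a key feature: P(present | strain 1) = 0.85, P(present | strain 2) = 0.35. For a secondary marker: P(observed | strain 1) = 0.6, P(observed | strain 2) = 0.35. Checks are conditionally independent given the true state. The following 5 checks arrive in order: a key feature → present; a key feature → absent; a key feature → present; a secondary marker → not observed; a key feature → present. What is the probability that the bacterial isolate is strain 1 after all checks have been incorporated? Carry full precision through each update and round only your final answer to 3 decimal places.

Apply Bayes' rule sequentially, carrying P(strain 1) forward.
After a key feature='present': P(strain 1) = 0.85·0.5500 / (0.85·0.5500 + 0.35·0.4500) ≈ 0.7480
After a key feature='absent': P(strain 1) = 0.15·0.7480 / (0.15·0.7480 + 0.65·0.2520) ≈ 0.4065
After a key feature='present': P(strain 1) = 0.85·0.4065 / (0.85·0.4065 + 0.35·0.5935) ≈ 0.6246
After a secondary marker='not observed': P(strain 1) = 0.4·0.6246 / (0.4·0.6246 + 0.65·0.3754) ≈ 0.5059
After a key feature='present': P(strain 1) = 0.85·0.5059 / (0.85·0.5059 + 0.35·0.4941) ≈ 0.7132

0.713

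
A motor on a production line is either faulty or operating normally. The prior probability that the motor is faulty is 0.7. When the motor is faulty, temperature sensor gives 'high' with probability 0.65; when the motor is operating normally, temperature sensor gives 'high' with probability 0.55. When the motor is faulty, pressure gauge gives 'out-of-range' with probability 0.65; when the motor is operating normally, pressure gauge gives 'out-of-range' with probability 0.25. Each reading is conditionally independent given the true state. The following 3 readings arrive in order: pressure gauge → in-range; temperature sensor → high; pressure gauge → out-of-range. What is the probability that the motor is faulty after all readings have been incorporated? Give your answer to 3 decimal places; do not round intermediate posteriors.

Each posterior becomes the prior for the next update.
After pressure gauge='in-range': P(faulty) = 0.35·0.7000 / (0.35·0.7000 + 0.75·0.3000) ≈ 0.5213
After temperature sensor='high': P(faulty) = 0.65·0.5213 / (0.65·0.5213 + 0.55·0.4787) ≈ 0.5627
After pressure gauge='out-of-range': P(faulty) = 0.65·0.5627 / (0.65·0.5627 + 0.25·0.4373) ≈ 0.7699

0.770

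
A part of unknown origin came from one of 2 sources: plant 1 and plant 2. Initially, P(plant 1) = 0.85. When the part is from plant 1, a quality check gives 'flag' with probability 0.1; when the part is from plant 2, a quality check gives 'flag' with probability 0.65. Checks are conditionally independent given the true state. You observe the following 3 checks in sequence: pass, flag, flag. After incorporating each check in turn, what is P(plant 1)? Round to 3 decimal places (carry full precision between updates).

0.256

After 'pass': P(plant 1) = 0.9·0.8500 / (0.9·0.8500 + 0.35·0.1500) ≈ 0.9358
After 'flag': P(plant 1) = 0.1·0.9358 / (0.1·0.9358 + 0.65·0.0642) ≈ 0.6915
After 'flag': P(plant 1) = 0.1·0.6915 / (0.1·0.6915 + 0.65·0.3085) ≈ 0.2564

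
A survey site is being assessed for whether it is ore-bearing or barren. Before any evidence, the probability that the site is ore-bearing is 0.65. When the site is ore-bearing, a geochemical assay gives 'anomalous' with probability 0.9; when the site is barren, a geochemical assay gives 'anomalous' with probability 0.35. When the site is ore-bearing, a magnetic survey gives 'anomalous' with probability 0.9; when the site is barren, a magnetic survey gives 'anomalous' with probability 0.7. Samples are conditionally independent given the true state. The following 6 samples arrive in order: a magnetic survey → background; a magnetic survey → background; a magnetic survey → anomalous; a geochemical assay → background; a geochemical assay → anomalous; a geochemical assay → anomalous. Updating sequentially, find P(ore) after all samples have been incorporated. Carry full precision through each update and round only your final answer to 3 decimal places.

After a magnetic survey='background': P(ore) = 0.1·0.6500 / (0.1·0.6500 + 0.3·0.3500) ≈ 0.3824
After a magnetic survey='background': P(ore) = 0.1·0.3824 / (0.1·0.3824 + 0.3·0.6176) ≈ 0.1711
After a magnetic survey='anomalous': P(ore) = 0.9·0.1711 / (0.9·0.1711 + 0.7·0.8289) ≈ 0.2097
After a geochemical assay='background': P(ore) = 0.1·0.2097 / (0.1·0.2097 + 0.65·0.7903) ≈ 0.0392
After a geochemical assay='anomalous': P(ore) = 0.9·0.0392 / (0.9·0.0392 + 0.35·0.9608) ≈ 0.0950
After a geochemical assay='anomalous': P(ore) = 0.9·0.0950 / (0.9·0.0950 + 0.35·0.9050) ≈ 0.2125

0.213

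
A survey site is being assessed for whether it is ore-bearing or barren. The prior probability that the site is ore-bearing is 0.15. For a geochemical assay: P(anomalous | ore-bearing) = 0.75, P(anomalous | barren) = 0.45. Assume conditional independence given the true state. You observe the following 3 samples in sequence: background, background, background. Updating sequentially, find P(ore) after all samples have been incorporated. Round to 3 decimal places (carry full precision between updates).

Each posterior becomes the prior for the next update.
After 'background': P(ore) = 0.25·0.1500 / (0.25·0.1500 + 0.55·0.8500) ≈ 0.0743
After 'background': P(ore) = 0.25·0.0743 / (0.25·0.0743 + 0.55·0.9257) ≈ 0.0352
After 'background': P(ore) = 0.25·0.0352 / (0.25·0.0352 + 0.55·0.9648) ≈ 0.0163

0.016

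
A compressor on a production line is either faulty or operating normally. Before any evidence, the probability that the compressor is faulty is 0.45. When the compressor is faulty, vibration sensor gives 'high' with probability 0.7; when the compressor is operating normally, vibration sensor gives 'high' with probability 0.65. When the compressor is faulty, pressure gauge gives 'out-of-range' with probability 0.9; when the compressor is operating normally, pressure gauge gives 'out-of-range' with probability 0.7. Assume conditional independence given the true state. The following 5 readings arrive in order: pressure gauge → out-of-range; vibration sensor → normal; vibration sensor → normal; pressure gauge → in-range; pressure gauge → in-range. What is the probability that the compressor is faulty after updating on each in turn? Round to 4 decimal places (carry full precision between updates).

After pressure gauge='out-of-range': P(faulty) = 0.9·0.4500 / (0.9·0.4500 + 0.7·0.5500) ≈ 0.5127
After vibration sensor='normal': P(faulty) = 0.3·0.5127 / (0.3·0.5127 + 0.35·0.4873) ≈ 0.4741
After vibration sensor='normal': P(faulty) = 0.3·0.4741 / (0.3·0.4741 + 0.35·0.5259) ≈ 0.4359
After pressure gauge='in-range': P(faulty) = 0.1·0.4359 / (0.1·0.4359 + 0.3·0.5641) ≈ 0.2048
After pressure gauge='in-range': P(faulty) = 0.1·0.2048 / (0.1·0.2048 + 0.3·0.7952) ≈ 0.0791

0.0791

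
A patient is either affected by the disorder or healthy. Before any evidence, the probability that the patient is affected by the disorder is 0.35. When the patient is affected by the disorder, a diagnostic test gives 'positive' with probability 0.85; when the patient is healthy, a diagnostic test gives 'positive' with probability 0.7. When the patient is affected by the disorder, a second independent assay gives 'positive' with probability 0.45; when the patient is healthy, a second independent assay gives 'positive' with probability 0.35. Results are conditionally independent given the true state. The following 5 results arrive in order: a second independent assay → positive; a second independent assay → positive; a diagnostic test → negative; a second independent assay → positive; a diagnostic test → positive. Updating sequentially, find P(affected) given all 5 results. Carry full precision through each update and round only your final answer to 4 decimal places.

After a second independent assay='positive': P(affected) = 0.45·0.3500 / (0.45·0.3500 + 0.35·0.6500) ≈ 0.4091
After a second independent assay='positive': P(affected) = 0.45·0.4091 / (0.45·0.4091 + 0.35·0.5909) ≈ 0.4709
After a diagnostic test='negative': P(affected) = 0.15·0.4709 / (0.15·0.4709 + 0.3·0.5291) ≈ 0.3080
After a second independent assay='positive': P(affected) = 0.45·0.3080 / (0.45·0.3080 + 0.35·0.6920) ≈ 0.3640
After a diagnostic test='positive': P(affected) = 0.85·0.3640 / (0.85·0.3640 + 0.7·0.6360) ≈ 0.4100

0.4100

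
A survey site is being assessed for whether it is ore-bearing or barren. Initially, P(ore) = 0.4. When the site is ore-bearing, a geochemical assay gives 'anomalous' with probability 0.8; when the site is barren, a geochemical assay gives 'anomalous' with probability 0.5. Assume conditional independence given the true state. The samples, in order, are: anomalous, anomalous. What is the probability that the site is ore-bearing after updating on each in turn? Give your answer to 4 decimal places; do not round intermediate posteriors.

0.6305

After 'anomalous': P(ore) = 0.8·0.4000 / (0.8·0.4000 + 0.5·0.6000) ≈ 0.5161
After 'anomalous': P(ore) = 0.8·0.5161 / (0.8·0.5161 + 0.5·0.4839) ≈ 0.6305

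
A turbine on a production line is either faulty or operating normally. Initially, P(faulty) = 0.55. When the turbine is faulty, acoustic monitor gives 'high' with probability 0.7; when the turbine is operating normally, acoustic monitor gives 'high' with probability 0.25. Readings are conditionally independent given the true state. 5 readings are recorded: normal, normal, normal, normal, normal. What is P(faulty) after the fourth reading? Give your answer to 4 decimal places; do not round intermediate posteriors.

Apply Bayes' rule sequentially, carrying P(faulty) forward.
After 'normal': P(faulty) = 0.3·0.5500 / (0.3·0.5500 + 0.75·0.4500) ≈ 0.3284
After 'normal': P(faulty) = 0.3·0.3284 / (0.3·0.3284 + 0.75·0.6716) ≈ 0.1636
After 'normal': P(faulty) = 0.3·0.1636 / (0.3·0.1636 + 0.75·0.8364) ≈ 0.0725
After 'normal': P(faulty) = 0.3·0.0725 / (0.3·0.0725 + 0.75·0.9275) ≈ 0.0303

0.0303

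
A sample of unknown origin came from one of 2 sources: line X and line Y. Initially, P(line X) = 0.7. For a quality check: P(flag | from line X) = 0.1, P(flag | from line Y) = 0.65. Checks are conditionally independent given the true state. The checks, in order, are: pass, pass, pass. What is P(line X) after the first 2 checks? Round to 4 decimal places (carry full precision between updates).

0.9391

Each posterior becomes the prior for the next update.
After 'pass': P(line X) = 0.9·0.7000 / (0.9·0.7000 + 0.35·0.3000) ≈ 0.8571
After 'pass': P(line X) = 0.9·0.8571 / (0.9·0.8571 + 0.35·0.1429) ≈ 0.9391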